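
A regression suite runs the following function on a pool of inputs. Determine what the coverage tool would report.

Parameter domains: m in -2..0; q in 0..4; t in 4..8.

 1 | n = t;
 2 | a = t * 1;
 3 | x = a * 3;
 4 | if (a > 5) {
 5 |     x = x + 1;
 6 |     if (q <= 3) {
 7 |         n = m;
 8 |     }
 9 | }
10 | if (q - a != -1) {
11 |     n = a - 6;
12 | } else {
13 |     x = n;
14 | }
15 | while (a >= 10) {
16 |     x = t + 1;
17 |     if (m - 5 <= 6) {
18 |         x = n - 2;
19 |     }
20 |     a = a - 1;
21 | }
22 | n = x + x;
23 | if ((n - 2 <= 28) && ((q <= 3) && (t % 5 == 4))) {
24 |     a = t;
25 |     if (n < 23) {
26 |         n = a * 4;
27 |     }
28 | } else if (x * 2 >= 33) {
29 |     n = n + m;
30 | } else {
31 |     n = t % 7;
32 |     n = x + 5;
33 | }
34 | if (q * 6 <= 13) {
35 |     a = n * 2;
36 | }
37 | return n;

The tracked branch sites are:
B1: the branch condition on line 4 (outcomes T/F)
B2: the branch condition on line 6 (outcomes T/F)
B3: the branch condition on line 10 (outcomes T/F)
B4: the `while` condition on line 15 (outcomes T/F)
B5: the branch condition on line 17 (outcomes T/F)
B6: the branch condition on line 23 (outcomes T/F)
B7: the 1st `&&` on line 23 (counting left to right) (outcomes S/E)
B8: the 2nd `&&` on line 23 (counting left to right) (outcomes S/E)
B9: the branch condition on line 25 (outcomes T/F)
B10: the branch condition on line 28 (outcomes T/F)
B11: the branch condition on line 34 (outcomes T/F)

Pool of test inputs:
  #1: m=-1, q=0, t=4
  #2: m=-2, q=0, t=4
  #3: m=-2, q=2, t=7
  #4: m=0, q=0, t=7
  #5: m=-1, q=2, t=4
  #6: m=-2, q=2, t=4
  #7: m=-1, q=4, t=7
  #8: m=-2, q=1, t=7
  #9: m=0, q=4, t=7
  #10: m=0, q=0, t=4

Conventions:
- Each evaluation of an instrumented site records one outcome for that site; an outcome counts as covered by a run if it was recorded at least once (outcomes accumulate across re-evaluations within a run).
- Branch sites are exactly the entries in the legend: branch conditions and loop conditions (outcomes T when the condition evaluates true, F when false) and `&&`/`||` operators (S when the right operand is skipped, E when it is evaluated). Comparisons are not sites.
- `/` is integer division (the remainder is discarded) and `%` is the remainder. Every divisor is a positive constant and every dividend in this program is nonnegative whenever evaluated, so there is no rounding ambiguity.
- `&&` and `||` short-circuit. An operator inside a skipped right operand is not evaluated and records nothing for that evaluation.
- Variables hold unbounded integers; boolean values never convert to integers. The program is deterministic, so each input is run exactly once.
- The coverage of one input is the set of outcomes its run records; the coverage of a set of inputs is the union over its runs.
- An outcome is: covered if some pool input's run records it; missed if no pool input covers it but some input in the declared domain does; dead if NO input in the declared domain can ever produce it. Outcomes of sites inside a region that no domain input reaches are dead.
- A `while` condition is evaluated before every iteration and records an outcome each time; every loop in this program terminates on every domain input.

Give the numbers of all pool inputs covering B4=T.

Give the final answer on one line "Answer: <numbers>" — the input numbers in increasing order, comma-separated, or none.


input #1 (m=-1, q=0, t=4): misses B4=T
input #2 (m=-2, q=0, t=4): misses B4=T
input #3 (m=-2, q=2, t=7): misses B4=T
input #4 (m=0, q=0, t=7): misses B4=T
input #5 (m=-1, q=2, t=4): misses B4=T
input #6 (m=-2, q=2, t=4): misses B4=T
input #7 (m=-1, q=4, t=7): misses B4=T
input #8 (m=-2, q=1, t=7): misses B4=T
input #9 (m=0, q=4, t=7): misses B4=T
input #10 (m=0, q=0, t=4): misses B4=T
Answer: none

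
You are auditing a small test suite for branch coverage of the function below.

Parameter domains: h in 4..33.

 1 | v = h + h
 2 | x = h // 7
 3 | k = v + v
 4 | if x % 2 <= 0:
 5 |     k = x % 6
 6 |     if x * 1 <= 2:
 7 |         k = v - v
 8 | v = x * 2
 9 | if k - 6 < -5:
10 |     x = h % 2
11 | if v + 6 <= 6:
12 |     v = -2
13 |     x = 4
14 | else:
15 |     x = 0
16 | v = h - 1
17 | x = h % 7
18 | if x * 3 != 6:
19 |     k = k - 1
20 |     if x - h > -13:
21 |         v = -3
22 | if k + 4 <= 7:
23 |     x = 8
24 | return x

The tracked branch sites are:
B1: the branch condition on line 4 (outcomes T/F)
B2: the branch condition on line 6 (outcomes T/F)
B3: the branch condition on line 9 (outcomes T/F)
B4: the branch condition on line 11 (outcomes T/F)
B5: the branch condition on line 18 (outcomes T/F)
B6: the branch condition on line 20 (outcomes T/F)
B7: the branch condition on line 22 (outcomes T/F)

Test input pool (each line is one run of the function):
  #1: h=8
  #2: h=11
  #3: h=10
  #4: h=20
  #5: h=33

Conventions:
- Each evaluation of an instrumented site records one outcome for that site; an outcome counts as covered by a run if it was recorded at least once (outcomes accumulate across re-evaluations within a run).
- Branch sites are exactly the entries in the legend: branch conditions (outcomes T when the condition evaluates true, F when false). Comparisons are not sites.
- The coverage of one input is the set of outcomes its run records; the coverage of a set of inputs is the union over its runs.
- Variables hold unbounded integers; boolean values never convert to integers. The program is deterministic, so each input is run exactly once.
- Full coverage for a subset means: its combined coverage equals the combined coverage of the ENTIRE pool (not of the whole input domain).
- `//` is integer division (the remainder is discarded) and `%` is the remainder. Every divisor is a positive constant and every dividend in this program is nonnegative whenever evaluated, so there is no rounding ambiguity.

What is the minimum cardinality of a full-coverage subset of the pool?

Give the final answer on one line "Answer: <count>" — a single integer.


#1 (h=8) -> B1->F, B3->F, B4->F, B5->T, B6->T, B7->F; covered: B1=F, B3=F, B4=F, B5=T, B6=T, B7=F
#2 (h=11) -> B1->F, B3->F, B4->F, B5->T, B6->T, B7->F; covered: B1=F, B3=F, B4=F, B5=T, B6=T, B7=F
#3 (h=10) -> B1->F, B3->F, B4->F, B5->T, B6->T, B7->F; covered: B1=F, B3=F, B4=F, B5=T, B6=T, B7=F
#4 (h=20) -> B1->T, B2->T, B3->T, B4->F, B5->T, B6->F, B7->T; covered: B1=T, B2=T, B3=T, B4=F, B5=T, B6=F, B7=T
#5 (h=33) -> B1->T, B2->F, B3->F, B4->F, B5->T, B6->F, B7->T; covered: B1=T, B2=F, B3=F, B4=F, B5=T, B6=F, B7=T
pool-wide coverage (12 outcomes): B1=T, B1=F, B2=T, B2=F, B3=T, B3=F, B4=F, B5=T, B6=T, B6=F, B7=T, B7=F
no size-1 subset reaches all 12 outcomes (best union: 7/12)
no size-2 subset reaches all 12 outcomes (best union: 11/12)
inputs {1, 4, 5} (size 3) cover everything; no size-3 subset with a lexicographically smaller index list covers all 12
Answer: 3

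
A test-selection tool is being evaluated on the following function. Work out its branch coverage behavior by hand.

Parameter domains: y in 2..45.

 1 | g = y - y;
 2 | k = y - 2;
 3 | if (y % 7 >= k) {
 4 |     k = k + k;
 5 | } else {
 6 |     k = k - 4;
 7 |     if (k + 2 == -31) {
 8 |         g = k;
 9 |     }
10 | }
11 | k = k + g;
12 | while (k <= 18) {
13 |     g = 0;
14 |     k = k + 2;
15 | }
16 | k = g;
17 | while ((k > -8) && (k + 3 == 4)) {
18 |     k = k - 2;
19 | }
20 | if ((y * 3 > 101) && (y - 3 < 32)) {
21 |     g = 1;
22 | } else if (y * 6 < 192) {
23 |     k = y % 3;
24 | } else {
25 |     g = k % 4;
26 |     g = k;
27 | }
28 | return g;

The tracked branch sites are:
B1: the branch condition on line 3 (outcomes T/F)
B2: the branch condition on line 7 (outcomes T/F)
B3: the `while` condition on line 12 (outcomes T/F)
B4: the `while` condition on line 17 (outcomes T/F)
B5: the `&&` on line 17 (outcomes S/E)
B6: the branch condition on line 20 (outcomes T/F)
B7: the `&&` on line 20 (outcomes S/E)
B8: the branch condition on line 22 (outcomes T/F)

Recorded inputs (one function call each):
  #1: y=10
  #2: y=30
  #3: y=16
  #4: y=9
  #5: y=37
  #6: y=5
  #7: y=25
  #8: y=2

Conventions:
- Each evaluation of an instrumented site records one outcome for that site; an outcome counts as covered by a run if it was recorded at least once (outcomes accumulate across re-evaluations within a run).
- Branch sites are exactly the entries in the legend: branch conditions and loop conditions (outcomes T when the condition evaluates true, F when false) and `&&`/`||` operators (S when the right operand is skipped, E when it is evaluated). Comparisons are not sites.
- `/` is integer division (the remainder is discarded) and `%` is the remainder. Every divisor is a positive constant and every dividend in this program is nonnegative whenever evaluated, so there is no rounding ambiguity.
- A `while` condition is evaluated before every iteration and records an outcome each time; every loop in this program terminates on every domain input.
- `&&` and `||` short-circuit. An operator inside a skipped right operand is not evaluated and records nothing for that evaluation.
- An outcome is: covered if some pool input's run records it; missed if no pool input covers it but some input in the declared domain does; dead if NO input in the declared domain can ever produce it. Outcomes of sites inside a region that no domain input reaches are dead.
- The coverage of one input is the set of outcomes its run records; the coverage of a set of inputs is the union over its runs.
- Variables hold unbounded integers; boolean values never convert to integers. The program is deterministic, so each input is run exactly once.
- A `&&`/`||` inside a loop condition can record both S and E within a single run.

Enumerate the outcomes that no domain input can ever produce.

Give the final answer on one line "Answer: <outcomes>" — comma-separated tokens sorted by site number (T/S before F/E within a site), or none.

running all 44 domain inputs and tallying outcomes:
  B2=T: zero occurrences over every domain input -> dead
  B4=T: zero occurrences over every domain input -> dead
  B5=S: zero occurrences over every domain input -> dead
  reachable outcomes have witnesses, e.g. B1=T (e.g. y=2), B1=F (e.g. y=7), B2=F (e.g. y=7), B3=T (e.g. y=2)

Answer: B2=T, B4=T, B5=S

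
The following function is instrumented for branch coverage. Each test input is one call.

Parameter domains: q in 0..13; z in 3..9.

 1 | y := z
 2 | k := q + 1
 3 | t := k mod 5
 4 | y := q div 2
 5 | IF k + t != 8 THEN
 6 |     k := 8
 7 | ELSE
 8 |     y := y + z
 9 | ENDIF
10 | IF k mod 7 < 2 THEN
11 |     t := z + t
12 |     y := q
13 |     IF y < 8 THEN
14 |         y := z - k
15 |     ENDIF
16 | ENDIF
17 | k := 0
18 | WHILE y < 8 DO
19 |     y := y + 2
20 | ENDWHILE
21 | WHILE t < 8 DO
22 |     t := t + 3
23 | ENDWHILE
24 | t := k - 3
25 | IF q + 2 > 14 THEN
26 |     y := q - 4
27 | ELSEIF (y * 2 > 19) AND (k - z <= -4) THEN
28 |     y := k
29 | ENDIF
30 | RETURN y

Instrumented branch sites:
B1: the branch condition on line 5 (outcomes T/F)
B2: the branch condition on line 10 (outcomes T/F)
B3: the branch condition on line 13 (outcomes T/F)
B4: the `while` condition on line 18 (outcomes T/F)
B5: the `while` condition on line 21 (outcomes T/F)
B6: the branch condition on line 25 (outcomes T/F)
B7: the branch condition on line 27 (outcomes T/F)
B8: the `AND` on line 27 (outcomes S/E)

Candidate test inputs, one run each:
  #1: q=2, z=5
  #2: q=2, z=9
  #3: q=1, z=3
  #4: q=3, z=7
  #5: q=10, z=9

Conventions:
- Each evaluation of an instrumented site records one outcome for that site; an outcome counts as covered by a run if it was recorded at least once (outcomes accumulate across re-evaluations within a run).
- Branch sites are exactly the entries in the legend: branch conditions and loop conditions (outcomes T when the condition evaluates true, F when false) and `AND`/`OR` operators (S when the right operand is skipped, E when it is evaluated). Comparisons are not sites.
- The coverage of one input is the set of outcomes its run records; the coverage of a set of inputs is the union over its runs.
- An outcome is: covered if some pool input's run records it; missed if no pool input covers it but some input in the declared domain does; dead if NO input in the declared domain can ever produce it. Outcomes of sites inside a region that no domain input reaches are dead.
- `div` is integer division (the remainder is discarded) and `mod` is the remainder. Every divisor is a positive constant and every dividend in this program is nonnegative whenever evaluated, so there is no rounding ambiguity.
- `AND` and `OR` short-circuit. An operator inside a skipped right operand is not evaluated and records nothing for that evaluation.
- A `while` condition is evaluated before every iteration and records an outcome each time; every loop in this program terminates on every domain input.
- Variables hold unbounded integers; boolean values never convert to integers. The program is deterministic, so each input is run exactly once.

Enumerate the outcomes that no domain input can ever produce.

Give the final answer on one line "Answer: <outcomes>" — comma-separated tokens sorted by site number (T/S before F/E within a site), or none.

running all 98 domain inputs and tallying outcomes:
  reachable outcomes have witnesses, e.g. B1=T (e.g. q=0, z=3), B1=F (e.g. q=3, z=3), B2=T (e.g. q=0, z=3), B2=F (e.g. q=3, z=3)

Answer: none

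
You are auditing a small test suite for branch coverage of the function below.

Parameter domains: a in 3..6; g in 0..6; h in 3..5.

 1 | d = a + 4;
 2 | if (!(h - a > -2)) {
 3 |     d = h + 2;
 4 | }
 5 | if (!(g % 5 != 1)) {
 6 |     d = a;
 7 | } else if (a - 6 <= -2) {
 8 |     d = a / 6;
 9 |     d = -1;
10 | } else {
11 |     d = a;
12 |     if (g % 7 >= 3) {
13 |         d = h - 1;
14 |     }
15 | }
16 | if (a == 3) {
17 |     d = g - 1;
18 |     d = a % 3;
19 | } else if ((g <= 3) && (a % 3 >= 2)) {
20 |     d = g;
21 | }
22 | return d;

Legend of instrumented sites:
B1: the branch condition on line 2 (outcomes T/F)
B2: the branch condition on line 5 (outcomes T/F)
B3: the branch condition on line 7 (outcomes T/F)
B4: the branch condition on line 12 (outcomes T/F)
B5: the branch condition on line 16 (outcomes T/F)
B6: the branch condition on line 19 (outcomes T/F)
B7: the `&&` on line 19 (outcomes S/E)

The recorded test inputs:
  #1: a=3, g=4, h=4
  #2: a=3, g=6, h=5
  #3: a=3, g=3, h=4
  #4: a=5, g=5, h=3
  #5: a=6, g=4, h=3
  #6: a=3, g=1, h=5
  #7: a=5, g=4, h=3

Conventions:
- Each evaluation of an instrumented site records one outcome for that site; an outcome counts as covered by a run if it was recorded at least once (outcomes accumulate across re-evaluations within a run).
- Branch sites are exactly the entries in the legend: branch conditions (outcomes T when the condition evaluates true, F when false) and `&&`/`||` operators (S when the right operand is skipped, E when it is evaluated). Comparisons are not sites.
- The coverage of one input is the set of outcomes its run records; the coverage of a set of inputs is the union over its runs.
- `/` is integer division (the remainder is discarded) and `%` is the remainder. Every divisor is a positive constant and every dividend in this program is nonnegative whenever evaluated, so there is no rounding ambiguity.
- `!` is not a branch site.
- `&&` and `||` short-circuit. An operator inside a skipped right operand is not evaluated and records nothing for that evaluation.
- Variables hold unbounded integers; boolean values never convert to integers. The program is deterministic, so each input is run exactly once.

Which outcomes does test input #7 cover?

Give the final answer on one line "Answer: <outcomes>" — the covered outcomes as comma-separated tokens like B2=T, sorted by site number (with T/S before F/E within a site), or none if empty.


Event log for input #7 (a=5, g=4, h=3):
  B1->T, B2->F, B3->F, B4->T, B5->F, B7->S, B6->F
deduplicating events, the covered set is: B1=T, B2=F, B3=F, B4=T, B5=F, B6=F, B7=S
Answer: B1=T, B2=F, B3=F, B4=T, B5=F, B6=F, B7=S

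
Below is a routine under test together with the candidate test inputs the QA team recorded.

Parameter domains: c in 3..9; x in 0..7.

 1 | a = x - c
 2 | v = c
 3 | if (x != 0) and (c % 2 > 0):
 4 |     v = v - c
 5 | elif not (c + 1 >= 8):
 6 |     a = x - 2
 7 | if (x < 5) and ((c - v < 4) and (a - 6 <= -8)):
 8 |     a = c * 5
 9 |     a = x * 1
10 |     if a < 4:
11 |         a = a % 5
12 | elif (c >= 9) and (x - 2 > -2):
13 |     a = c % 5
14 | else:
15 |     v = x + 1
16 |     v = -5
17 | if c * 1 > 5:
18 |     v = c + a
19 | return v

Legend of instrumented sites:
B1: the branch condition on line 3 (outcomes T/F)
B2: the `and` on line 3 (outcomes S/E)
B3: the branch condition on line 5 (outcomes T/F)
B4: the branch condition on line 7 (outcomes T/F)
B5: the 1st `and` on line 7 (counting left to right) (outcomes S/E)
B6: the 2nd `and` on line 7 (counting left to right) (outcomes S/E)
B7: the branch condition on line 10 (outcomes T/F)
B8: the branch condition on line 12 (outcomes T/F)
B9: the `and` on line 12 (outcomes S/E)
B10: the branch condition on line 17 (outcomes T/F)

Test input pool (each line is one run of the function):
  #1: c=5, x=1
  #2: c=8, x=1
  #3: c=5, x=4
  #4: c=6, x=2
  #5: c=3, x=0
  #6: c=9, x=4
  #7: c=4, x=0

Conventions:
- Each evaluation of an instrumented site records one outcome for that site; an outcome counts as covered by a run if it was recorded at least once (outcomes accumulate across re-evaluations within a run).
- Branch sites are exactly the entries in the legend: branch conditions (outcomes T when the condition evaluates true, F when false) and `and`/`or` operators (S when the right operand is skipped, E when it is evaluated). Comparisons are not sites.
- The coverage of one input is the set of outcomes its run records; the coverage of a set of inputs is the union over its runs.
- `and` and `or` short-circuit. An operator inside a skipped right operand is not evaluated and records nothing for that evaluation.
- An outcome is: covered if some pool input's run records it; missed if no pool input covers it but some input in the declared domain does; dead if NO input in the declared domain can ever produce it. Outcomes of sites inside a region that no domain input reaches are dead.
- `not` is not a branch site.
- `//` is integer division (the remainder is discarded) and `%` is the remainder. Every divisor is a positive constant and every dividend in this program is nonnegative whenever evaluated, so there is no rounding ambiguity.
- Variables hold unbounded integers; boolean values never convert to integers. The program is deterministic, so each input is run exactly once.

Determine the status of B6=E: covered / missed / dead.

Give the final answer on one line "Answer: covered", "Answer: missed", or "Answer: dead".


B6=E is recorded by pool input(s) 2, 4, 5, 7 -> covered
Answer: covered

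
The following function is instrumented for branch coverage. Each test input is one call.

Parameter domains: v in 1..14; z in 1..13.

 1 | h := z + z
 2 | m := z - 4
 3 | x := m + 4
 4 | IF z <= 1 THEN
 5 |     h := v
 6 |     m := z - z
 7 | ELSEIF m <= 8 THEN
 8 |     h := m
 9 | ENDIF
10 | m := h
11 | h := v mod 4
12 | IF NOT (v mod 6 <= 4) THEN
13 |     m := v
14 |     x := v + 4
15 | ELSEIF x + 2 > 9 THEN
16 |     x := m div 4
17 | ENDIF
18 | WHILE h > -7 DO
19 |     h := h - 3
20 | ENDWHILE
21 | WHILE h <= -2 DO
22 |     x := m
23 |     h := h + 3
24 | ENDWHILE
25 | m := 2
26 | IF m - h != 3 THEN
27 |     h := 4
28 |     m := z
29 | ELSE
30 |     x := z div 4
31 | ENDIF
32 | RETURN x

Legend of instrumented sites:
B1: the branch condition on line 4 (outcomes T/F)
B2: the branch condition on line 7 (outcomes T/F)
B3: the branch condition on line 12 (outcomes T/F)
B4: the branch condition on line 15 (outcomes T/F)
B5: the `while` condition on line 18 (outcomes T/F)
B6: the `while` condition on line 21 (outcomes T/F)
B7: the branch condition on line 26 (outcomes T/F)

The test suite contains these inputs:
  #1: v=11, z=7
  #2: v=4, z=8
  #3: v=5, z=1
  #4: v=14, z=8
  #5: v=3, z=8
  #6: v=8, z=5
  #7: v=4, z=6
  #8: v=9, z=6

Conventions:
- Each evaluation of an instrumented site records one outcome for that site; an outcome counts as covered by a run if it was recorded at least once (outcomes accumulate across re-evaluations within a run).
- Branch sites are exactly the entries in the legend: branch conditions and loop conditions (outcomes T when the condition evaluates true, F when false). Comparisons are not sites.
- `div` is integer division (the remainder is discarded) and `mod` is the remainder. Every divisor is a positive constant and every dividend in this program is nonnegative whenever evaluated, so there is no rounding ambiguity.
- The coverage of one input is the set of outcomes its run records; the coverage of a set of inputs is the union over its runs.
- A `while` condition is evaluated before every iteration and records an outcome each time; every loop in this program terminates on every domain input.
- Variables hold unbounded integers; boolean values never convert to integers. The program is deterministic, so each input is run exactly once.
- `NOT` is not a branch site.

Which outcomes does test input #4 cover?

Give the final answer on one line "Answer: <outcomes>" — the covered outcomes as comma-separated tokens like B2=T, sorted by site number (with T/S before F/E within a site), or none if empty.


Simulating input #4 (v=14, z=8) step by step:
  B1->F, B2->T, B3->F, B4->T, B5->T, B5->T, B5->T, B5->F, B6->T, B6->T
  B6->F, B7->F
as a set, this run covers: B1=F, B2=T, B3=F, B4=T, B5=T, B5=F, B6=T, B6=F, B7=F
Answer: B1=F, B2=T, B3=F, B4=T, B5=T, B5=F, B6=T, B6=F, B7=F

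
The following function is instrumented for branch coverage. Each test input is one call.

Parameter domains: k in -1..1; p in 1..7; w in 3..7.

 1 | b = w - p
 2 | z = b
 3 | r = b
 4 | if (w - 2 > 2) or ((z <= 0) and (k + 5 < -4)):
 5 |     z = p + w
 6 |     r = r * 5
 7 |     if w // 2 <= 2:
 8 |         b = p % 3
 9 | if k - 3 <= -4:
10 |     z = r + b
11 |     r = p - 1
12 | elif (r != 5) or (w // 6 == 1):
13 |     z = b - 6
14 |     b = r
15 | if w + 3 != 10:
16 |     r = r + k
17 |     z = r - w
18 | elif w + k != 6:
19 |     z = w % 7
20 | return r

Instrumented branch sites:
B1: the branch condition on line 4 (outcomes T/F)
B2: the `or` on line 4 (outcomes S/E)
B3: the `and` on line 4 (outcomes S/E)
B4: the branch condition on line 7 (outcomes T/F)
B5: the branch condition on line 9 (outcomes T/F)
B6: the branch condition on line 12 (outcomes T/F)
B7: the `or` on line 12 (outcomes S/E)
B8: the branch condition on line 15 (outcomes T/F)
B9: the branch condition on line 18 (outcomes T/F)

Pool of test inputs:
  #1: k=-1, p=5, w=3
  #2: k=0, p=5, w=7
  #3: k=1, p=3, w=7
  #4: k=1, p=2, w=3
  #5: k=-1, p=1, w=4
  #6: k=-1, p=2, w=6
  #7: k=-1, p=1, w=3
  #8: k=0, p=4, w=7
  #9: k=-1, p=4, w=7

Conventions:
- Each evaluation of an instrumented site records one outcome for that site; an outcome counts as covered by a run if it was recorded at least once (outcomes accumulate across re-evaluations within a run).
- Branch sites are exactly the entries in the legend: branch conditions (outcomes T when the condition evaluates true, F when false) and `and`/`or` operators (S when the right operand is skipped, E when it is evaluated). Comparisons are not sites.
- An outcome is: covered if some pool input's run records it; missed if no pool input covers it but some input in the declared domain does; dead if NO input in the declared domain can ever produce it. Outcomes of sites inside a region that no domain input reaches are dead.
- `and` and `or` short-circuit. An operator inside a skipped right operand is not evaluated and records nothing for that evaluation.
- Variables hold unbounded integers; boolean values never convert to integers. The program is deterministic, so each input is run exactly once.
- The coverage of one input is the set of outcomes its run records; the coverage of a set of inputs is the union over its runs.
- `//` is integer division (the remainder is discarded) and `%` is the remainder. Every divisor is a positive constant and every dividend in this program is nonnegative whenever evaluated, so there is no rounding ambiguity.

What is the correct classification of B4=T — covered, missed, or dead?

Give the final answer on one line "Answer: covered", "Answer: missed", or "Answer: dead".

no pool input records B4=T
but domain input (k=-1, p=1, w=5) does record it -> reachable, so missed

Answer: missed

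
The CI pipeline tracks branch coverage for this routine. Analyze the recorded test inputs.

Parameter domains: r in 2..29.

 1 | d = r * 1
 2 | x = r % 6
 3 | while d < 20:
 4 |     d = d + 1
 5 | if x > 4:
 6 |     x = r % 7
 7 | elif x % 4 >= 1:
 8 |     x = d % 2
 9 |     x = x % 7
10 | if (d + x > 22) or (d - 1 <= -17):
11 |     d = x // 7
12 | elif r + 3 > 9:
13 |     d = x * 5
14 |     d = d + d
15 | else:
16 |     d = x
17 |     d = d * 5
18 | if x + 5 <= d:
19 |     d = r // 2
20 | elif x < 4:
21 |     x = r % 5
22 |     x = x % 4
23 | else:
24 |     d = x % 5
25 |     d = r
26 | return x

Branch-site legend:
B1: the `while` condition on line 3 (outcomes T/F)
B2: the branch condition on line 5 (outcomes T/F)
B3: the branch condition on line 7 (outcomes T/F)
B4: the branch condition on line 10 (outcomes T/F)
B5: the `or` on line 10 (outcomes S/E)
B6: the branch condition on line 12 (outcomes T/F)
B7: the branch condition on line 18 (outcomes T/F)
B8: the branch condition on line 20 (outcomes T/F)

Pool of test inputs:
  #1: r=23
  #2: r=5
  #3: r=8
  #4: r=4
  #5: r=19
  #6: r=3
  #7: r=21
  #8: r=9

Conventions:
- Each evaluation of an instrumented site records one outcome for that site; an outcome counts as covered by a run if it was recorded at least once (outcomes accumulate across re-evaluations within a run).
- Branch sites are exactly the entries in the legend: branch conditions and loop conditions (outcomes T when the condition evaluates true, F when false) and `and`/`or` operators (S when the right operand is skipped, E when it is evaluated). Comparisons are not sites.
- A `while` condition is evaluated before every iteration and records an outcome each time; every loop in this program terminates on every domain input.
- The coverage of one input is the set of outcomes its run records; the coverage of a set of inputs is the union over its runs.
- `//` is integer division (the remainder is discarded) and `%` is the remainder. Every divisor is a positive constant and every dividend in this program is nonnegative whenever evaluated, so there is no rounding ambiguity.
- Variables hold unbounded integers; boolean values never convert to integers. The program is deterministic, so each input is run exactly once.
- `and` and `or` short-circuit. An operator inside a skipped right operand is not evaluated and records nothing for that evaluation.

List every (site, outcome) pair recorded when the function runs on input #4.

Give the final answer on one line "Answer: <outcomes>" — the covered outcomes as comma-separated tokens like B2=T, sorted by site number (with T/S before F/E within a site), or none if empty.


Tracing the run of input #4 (r=4):
  B1->T, B1->T, B1->T, B1->T, B1->T, B1->T, B1->T, B1->T, B1->T, B1->T
  B1->T, B1->T, B1->T, B1->T, B1->T, B1->T, B1->F, B2->F, B3->F, B5->S
  B4->T, B7->F, B8->F
distinct outcomes covered: B1=T, B1=F, B2=F, B3=F, B4=T, B5=S, B7=F, B8=F
Answer: B1=T, B1=F, B2=F, B3=F, B4=T, B5=S, B7=F, B8=F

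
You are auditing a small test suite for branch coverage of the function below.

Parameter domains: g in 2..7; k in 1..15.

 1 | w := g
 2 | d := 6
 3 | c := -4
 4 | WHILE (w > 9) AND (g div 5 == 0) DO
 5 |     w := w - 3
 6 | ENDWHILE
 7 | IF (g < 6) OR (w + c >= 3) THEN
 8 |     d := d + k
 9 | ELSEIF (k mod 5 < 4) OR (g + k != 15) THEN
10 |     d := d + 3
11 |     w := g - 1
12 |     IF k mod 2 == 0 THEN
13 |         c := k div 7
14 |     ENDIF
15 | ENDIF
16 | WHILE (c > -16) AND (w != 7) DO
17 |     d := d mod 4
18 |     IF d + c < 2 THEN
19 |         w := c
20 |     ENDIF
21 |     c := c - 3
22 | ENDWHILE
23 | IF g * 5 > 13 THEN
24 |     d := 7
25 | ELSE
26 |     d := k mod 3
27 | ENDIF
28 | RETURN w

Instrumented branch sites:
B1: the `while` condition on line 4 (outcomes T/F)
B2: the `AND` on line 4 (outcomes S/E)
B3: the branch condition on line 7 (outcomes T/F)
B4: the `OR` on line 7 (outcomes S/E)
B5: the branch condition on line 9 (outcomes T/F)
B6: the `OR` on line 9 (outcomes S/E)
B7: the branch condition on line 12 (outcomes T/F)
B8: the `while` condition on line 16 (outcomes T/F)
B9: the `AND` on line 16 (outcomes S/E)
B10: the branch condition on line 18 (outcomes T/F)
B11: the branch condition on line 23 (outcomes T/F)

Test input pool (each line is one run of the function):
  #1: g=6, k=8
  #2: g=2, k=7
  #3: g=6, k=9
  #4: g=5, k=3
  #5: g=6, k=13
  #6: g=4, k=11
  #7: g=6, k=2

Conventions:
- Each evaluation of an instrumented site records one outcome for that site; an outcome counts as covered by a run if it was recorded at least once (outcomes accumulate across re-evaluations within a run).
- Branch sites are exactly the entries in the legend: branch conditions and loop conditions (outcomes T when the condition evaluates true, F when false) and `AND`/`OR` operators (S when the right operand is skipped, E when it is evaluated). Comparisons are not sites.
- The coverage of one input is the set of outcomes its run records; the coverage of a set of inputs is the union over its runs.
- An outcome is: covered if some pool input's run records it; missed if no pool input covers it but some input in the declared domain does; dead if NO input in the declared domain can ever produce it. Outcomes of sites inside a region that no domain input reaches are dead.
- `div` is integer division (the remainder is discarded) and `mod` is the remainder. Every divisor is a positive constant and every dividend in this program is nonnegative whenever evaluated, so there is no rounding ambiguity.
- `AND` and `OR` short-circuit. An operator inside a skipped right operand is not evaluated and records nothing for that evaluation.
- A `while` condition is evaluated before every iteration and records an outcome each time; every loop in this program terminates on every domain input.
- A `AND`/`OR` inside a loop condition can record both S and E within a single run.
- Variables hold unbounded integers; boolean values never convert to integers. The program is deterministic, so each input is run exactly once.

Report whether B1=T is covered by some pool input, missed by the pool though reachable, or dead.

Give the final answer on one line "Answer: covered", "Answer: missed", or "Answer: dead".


no pool input records B1=T
checking all 90 inputs in the declared domain: B1=T is never recorded -> dead
Answer: dead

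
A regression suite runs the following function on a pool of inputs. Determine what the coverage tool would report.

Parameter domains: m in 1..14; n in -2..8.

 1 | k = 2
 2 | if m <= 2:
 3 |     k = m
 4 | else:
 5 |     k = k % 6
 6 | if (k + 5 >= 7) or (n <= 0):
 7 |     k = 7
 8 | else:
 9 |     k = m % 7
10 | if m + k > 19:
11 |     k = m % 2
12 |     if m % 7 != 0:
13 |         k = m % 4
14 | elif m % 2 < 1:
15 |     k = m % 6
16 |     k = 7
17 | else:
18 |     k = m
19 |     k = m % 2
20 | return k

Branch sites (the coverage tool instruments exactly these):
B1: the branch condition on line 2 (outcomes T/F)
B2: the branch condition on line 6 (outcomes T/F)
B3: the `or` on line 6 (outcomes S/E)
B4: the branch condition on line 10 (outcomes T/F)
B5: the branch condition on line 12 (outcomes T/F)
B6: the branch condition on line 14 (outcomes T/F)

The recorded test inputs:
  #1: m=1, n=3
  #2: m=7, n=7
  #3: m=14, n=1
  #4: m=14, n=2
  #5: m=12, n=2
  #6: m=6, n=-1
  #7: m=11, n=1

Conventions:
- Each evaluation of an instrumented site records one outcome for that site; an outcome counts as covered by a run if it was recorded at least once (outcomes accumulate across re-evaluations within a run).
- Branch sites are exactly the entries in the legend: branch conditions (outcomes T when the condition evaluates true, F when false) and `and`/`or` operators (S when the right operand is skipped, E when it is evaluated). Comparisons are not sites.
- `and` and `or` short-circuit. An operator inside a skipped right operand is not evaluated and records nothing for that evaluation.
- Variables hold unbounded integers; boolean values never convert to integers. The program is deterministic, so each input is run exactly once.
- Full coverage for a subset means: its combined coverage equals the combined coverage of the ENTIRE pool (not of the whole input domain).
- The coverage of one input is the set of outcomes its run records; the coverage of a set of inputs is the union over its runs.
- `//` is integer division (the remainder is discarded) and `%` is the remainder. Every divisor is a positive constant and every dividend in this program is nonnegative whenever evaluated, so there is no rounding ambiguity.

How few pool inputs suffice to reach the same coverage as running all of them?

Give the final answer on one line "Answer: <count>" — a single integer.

input #1 (m=1, n=3): events B1->T, B3->E, B2->F, B4->F, B6->F; covers B1=T, B2=F, B3=E, B4=F, B6=F
input #2 (m=7, n=7): events B1->F, B3->S, B2->T, B4->F, B6->F; covers B1=F, B2=T, B3=S, B4=F, B6=F
input #3 (m=14, n=1): events B1->F, B3->S, B2->T, B4->T, B5->F; covers B1=F, B2=T, B3=S, B4=T, B5=F
input #4 (m=14, n=2): events B1->F, B3->S, B2->T, B4->T, B5->F; covers B1=F, B2=T, B3=S, B4=T, B5=F
input #5 (m=12, n=2): events B1->F, B3->S, B2->T, B4->F, B6->T; covers B1=F, B2=T, B3=S, B4=F, B6=T
input #6 (m=6, n=-1): events B1->F, B3->S, B2->T, B4->F, B6->T; covers B1=F, B2=T, B3=S, B4=F, B6=T
input #7 (m=11, n=1): events B1->F, B3->S, B2->T, B4->F, B6->F; covers B1=F, B2=T, B3=S, B4=F, B6=F
pool-wide coverage (11 outcomes): B1=T, B1=F, B2=T, B2=F, B3=S, B3=E, B4=T, B4=F, B5=F, B6=T, B6=F
checked all size-1 subsets: none covers 11 outcomes (max 5/11)
checked all size-2 subsets: none covers 11 outcomes (max 10/11)
inputs {1, 3, 5} (size 3) cover everything; no size-3 subset with a lexicographically smaller index list covers all 11

Answer: 3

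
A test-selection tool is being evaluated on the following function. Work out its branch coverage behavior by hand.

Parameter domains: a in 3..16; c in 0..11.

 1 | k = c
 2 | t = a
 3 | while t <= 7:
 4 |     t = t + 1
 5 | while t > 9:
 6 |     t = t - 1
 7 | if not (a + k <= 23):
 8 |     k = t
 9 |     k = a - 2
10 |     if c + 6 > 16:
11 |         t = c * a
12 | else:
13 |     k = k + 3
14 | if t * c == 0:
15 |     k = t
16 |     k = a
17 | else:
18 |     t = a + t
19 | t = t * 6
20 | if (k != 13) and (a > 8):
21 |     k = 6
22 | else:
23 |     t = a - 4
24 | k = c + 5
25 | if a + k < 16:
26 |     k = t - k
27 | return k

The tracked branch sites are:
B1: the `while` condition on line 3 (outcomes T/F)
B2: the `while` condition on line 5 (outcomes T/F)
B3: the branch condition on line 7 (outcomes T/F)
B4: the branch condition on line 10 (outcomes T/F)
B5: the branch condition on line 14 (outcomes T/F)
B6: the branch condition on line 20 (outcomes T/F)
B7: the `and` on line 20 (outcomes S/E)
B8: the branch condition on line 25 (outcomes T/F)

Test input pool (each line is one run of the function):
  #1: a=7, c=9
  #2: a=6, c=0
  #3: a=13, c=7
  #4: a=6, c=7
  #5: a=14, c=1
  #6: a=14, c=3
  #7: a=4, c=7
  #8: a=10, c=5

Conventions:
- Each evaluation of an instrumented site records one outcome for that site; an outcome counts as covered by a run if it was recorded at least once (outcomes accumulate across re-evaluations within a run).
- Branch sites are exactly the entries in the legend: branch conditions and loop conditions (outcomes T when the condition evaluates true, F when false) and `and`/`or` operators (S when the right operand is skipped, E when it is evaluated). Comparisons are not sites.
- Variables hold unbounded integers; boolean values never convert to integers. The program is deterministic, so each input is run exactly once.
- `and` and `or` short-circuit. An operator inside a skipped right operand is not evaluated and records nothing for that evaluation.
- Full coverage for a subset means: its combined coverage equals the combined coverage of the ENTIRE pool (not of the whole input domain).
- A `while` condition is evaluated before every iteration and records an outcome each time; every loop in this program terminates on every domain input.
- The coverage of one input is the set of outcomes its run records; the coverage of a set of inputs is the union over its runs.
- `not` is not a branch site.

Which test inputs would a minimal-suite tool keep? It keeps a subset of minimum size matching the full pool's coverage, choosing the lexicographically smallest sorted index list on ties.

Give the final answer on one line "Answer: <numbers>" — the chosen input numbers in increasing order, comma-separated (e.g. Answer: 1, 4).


#1 (a=7, c=9) -> B1->T, B1->F, B2->F, B3->F, B5->F, B7->E, B6->F, B8->F; covered: B1=T, B1=F, B2=F, B3=F, B5=F, B6=F, B7=E, B8=F
#2 (a=6, c=0) -> B1->T, B1->T, B1->F, B2->F, B3->F, B5->T, B7->E, B6->F, B8->T; covered: B1=T, B1=F, B2=F, B3=F, B5=T, B6=F, B7=E, B8=T
#3 (a=13, c=7) -> B1->F, B2->T, B2->T, B2->T, B2->T, B2->F, B3->F, B5->F, B7->E, B6->T, B8->F; covered: B1=F, B2=T, B2=F, B3=F, B5=F, B6=T, B7=E, B8=F
#4 (a=6, c=7) -> B1->T, B1->T, B1->F, B2->F, B3->F, B5->F, B7->E, B6->F, B8->F; covered: B1=T, B1=F, B2=F, B3=F, B5=F, B6=F, B7=E, B8=F
#5 (a=14, c=1) -> B1->F, B2->T, B2->T, B2->T, B2->T, B2->T, B2->F, B3->F, B5->F, B7->E, B6->T, B8->F; covered: B1=F, B2=T, B2=F, B3=F, B5=F, B6=T, B7=E, B8=F
#6 (a=14, c=3) -> B1->F, B2->T, B2->T, B2->T, B2->T, B2->T, B2->F, B3->F, B5->F, B7->E, B6->T, B8->F; covered: B1=F, B2=T, B2=F, B3=F, B5=F, B6=T, B7=E, B8=F
#7 (a=4, c=7) -> B1->T, B1->T, B1->T, B1->T, B1->F, B2->F, B3->F, B5->F, B7->E, B6->F, B8->F; covered: B1=T, B1=F, B2=F, B3=F, B5=F, B6=F, B7=E, B8=F
#8 (a=10, c=5) -> B1->F, B2->T, B2->F, B3->F, B5->F, B7->E, B6->T, B8->F; covered: B1=F, B2=T, B2=F, B3=F, B5=F, B6=T, B7=E, B8=F
the full pool covers 12 outcomes: B1=T, B1=F, B2=T, B2=F, B3=F, B5=T, B5=F, B6=T, B6=F, B7=E, B8=T, B8=F
checked all size-1 subsets: none covers 12 outcomes (max 8/12)
at size 2, {2, 3} reaches all 12 outcomes; every lexicographically earlier size-2 subset fails
Answer: 2, 3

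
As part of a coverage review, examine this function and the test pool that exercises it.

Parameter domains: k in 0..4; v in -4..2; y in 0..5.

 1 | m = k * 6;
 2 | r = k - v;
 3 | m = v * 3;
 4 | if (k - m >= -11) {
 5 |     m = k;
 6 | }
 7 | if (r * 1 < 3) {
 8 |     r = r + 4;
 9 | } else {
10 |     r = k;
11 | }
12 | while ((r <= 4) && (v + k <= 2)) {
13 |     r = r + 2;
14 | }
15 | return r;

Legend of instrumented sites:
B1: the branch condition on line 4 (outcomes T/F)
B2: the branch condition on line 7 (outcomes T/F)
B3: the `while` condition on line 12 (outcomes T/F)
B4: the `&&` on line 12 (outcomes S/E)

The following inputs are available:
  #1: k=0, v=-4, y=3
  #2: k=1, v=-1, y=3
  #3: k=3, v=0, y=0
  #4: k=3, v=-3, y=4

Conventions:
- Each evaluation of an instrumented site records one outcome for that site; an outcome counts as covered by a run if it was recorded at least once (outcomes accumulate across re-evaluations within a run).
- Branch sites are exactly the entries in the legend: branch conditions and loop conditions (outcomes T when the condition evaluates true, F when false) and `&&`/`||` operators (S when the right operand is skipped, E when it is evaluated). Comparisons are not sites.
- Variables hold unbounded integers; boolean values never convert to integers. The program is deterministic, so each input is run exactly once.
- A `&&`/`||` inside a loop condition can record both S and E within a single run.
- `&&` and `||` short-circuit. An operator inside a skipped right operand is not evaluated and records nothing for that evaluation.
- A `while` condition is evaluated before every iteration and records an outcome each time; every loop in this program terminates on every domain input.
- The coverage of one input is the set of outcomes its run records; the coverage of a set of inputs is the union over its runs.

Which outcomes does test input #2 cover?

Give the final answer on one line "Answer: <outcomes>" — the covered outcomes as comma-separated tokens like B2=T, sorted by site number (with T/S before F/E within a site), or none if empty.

Tracing the run of input #2 (k=1, v=-1, y=3):
  B1->T, B2->T, B4->S, B3->F
distinct outcomes covered: B1=T, B2=T, B3=F, B4=S

Answer: B1=T, B2=T, B3=F, B4=S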